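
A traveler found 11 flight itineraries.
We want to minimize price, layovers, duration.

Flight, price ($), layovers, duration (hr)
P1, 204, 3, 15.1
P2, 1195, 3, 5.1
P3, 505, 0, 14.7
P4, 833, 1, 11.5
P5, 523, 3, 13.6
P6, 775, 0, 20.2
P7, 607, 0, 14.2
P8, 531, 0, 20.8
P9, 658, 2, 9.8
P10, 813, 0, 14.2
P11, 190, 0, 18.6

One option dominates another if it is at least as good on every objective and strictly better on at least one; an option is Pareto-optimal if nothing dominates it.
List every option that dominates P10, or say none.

P7: price 607≤813, layovers 0≤0, duration 14.2≤14.2 — dominates P10.
Others (P1, P2, P3, P4, P5, P6, P8, P9, P11) are each worse than P10 on at least one objective.

P7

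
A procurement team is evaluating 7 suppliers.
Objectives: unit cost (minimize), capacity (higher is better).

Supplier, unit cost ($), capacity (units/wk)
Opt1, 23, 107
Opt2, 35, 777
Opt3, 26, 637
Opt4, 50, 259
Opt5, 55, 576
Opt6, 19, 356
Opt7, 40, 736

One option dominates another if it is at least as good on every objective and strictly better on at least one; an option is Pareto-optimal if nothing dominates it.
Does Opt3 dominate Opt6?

Opt3 vs Opt6: Opt3 is worse on unit cost (26 vs 19), so it does not dominate Opt6.

No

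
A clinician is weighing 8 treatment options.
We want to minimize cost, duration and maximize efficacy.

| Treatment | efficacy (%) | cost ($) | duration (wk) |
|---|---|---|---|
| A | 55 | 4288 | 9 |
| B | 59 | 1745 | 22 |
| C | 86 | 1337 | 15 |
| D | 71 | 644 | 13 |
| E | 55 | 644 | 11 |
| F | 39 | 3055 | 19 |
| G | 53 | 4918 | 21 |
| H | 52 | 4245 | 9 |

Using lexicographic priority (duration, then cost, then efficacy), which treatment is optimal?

First minimize duration: best is 9, kept {A, H}.
Then minimize cost: best is 4245, kept {H}.

H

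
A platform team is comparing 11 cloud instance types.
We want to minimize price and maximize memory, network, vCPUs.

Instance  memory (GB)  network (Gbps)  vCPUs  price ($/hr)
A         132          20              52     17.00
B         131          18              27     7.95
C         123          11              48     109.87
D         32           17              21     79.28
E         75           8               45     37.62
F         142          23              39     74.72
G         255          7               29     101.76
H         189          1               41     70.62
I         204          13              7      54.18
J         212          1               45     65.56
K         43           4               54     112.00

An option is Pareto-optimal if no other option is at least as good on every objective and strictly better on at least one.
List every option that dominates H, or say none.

J

J: memory 212≥189, network 1≥1, vCPUs 45≥41, price 65.56≤70.62 — dominates H.
Others (A, B, C, D, E, F, G, I, K) are each worse than H on at least one objective.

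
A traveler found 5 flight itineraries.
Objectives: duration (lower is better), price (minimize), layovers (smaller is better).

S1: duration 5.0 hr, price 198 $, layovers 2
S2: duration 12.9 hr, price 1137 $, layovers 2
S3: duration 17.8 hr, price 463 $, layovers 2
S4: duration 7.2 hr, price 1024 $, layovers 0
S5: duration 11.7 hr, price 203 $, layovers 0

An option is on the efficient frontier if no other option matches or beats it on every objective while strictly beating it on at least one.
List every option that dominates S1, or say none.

S2: worse on duration (12.9 vs 5.0).
S3: worse on duration (17.8 vs 5.0).
S4: worse on duration (7.2 vs 5.0).
S5: worse on duration (11.7 vs 5.0).
No option dominates S1.

none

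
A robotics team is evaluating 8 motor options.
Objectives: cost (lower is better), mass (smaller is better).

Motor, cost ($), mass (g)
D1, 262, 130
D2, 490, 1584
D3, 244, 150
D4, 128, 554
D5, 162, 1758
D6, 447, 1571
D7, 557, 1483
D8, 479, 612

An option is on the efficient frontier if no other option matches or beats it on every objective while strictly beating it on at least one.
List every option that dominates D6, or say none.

D1, D3, D4

D1: cost 262≤447, mass 130≤1571 — dominates D6.
D3: cost 244≤447, mass 150≤1571 — dominates D6.
D4: cost 128≤447, mass 554≤1571 — dominates D6.
Others (D2, D5, D7, D8) are each worse than D6 on at least one objective.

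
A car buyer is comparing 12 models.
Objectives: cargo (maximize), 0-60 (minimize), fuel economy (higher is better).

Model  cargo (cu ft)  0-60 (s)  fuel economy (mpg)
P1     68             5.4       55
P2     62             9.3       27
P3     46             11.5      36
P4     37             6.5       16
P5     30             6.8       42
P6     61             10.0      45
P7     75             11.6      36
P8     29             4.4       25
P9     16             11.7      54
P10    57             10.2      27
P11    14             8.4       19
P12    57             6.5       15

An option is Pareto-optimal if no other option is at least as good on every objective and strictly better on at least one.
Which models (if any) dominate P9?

P1

P1: cargo 68≥16, 0-60 5.4≤11.7, fuel economy 55≥54 — dominates P9.
Others (P2, P3, P4, P5, P6, P7, P8, P10, P11, P12) are each worse than P9 on at least one objective.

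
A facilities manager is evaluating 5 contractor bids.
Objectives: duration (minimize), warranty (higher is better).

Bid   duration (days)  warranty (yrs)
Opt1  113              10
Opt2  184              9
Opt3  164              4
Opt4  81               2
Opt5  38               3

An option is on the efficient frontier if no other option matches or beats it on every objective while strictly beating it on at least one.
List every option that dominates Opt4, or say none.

Opt5: duration 38≤81, warranty 3≥2 — dominates Opt4.
Others (Opt1, Opt2, Opt3) are each worse than Opt4 on at least one objective.

Opt5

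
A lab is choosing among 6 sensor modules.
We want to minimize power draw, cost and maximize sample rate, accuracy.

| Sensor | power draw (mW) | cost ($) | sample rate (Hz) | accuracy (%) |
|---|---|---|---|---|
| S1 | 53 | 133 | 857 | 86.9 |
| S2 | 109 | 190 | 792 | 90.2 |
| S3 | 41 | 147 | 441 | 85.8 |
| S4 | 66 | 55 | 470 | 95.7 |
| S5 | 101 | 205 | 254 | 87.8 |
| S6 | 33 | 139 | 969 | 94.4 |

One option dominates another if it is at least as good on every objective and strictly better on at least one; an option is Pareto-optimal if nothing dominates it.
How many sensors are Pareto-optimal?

S1: not dominated.
S2: dominated by S6 (power draw 33≤109, cost 139≤190, sample rate 969≥792, accuracy 94.4≥90.2).
S3: dominated by S6 (power draw 33≤41, cost 139≤147, sample rate 969≥441, accuracy 94.4≥85.8).
S4: not dominated (best cost).
S5: dominated by S4 (power draw 66≤101, cost 55≤205, sample rate 470≥254, accuracy 95.7≥87.8).
S6: not dominated (best power draw).
Pareto-optimal: S1, S4, S6 → 3.

3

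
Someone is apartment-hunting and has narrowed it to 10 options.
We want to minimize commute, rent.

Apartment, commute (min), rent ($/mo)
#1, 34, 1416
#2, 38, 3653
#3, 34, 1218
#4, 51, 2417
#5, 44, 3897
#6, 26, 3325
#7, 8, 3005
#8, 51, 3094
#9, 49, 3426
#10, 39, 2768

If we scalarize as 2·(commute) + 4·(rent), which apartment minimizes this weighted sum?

#3

#1: 2·34 + 4·1416 = 5732
#2: 2·38 + 4·3653 = 14688
#3: 2·34 + 4·1218 = 4940
#4: 2·51 + 4·2417 = 9770
#5: 2·44 + 4·3897 = 15676
#6: 2·26 + 4·3325 = 13352
#7: 2·8 + 4·3005 = 12036
#8: 2·51 + 4·3094 = 12478
#9: 2·49 + 4·3426 = 13802
#10: 2·39 + 4·2768 = 11150
Lowest: #3 at 4940.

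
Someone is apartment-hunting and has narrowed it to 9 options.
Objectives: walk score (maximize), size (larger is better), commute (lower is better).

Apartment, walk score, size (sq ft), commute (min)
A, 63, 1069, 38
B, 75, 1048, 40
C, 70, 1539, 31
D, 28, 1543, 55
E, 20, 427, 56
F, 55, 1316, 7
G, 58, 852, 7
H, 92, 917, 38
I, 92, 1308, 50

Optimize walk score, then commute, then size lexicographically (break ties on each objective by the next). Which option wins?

H

First maximize walk score: best is 92, kept {H, I}.
Then minimize commute: best is 38, kept {H}.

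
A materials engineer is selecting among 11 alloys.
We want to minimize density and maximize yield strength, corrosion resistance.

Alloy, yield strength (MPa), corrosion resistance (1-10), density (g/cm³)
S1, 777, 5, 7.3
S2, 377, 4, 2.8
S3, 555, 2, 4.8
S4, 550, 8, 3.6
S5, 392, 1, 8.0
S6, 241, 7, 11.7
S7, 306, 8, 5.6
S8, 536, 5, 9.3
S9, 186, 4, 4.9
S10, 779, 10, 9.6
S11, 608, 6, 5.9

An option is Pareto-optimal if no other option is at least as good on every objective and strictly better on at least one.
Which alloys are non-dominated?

S1, S2, S3, S4, S10, S11

S1: not dominated.
S2: not dominated (best density).
S3: not dominated.
S4: not dominated.
S5: dominated by S1 (yield strength 777≥392, corrosion resistance 5≥1, density 7.3≤8.0).
S6: dominated by S4 (yield strength 550≥241, corrosion resistance 8≥7, density 3.6≤11.7).
S7: dominated by S4 (yield strength 550≥306, corrosion resistance 8≥8, density 3.6≤5.6).
S8: dominated by S1 (yield strength 777≥536, corrosion resistance 5≥5, density 7.3≤9.3).
S9: dominated by S2 (yield strength 377≥186, corrosion resistance 4≥4, density 2.8≤4.9).
S10: not dominated (best yield strength).
S11: not dominated.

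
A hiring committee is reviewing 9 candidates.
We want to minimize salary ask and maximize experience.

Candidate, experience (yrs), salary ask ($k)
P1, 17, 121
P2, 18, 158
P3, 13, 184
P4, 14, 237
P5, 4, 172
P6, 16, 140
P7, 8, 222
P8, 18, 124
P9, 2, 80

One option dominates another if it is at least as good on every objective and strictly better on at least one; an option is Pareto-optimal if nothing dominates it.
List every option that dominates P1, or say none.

P2: worse on salary ask (158 vs 121).
P3: worse on experience (13 vs 17).
P4: worse on experience (14 vs 17).
P5: worse on experience (4 vs 17).
P6: worse on experience (16 vs 17).
P7: worse on experience (8 vs 17).
P8: worse on salary ask (124 vs 121).
P9: worse on experience (2 vs 17).
No option dominates P1.

none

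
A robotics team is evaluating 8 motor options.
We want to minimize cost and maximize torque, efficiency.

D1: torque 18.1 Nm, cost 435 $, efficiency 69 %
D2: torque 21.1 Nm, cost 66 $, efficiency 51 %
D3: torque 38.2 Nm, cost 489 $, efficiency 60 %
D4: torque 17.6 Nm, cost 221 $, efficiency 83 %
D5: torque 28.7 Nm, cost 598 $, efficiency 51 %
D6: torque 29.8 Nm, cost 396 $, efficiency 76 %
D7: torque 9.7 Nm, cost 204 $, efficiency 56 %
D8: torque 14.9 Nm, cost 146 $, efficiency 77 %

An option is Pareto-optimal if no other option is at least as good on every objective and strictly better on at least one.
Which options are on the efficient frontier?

D2, D3, D4, D6, D8

D1: dominated by D6 (torque 29.8≥18.1, cost 396≤435, efficiency 76≥69).
D2: not dominated (best cost).
D3: not dominated (best torque).
D4: not dominated (best efficiency).
D5: dominated by D3 (torque 38.2≥28.7, cost 489≤598, efficiency 60≥51).
D6: not dominated.
D7: dominated by D8 (torque 14.9≥9.7, cost 146≤204, efficiency 77≥56).
D8: not dominated.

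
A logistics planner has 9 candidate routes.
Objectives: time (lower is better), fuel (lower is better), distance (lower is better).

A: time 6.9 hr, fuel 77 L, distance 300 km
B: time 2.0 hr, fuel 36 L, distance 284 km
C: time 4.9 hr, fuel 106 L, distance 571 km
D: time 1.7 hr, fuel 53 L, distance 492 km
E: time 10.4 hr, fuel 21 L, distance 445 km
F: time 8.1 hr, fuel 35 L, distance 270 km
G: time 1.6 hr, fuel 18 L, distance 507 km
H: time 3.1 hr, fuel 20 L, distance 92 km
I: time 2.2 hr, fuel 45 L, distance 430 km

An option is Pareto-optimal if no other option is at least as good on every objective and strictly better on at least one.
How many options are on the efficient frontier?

A: dominated by B (time 2.0≤6.9, fuel 36≤77, distance 284≤300).
B: not dominated.
C: dominated by B (time 2.0≤4.9, fuel 36≤106, distance 284≤571).
D: not dominated.
E: dominated by H (time 3.1≤10.4, fuel 20≤21, distance 92≤445).
F: dominated by H (time 3.1≤8.1, fuel 20≤35, distance 92≤270).
G: not dominated (best time).
H: not dominated (best distance).
I: dominated by B (time 2.0≤2.2, fuel 36≤45, distance 284≤430).
Pareto-optimal: B, D, G, H → 4.

4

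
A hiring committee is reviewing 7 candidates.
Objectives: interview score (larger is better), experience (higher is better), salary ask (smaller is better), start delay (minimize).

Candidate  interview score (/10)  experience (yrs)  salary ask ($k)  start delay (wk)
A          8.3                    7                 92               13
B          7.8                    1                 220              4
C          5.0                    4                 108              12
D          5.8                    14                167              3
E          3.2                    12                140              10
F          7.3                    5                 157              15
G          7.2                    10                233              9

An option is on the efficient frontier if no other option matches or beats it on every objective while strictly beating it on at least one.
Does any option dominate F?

A vs F: interview score 8.3≥7.3, experience 7≥5, salary ask 92≤157, start delay 13≤15 — A is at least as good on every objective and strictly better on at least one, so A dominates F.

Yes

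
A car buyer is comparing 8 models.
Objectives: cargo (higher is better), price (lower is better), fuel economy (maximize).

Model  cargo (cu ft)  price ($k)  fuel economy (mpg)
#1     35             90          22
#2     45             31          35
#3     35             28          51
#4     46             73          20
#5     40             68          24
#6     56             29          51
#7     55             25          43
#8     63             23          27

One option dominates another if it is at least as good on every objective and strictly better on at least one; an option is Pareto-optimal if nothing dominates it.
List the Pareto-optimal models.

#1: dominated by #2 (cargo 45≥35, price 31≤90, fuel economy 35≥22).
#2: dominated by #6 (cargo 56≥45, price 29≤31, fuel economy 51≥35).
#3: not dominated.
#4: dominated by #6 (cargo 56≥46, price 29≤73, fuel economy 51≥20).
#5: dominated by #2 (cargo 45≥40, price 31≤68, fuel economy 35≥24).
#6: not dominated.
#7: not dominated.
#8: not dominated (best cargo).

#3, #6, #7, #8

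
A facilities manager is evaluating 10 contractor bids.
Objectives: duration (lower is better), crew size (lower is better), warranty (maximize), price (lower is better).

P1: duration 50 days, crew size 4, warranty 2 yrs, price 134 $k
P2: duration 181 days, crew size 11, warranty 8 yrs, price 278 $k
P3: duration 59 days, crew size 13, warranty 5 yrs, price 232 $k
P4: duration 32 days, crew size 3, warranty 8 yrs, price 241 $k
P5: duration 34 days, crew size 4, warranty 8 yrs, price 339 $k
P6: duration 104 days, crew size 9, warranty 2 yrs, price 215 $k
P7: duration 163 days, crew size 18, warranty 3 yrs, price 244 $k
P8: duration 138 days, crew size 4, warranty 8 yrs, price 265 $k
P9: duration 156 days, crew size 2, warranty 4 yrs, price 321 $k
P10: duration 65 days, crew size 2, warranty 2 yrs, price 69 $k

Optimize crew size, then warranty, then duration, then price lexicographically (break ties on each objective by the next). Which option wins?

First minimize crew size: best is 2, kept {P9, P10}.
Then maximize warranty: best is 4, kept {P9}.

P9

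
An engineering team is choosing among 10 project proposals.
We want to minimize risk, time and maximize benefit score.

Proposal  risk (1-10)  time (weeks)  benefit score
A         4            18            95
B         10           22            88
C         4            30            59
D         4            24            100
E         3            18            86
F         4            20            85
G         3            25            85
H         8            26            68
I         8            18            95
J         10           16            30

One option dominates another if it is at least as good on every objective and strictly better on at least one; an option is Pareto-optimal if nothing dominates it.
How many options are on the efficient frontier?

A: not dominated.
B: dominated by A (risk 4≤10, time 18≤22, benefit score 95≥88).
C: dominated by A (risk 4≤4, time 18≤30, benefit score 95≥59).
D: not dominated (best benefit score).
E: not dominated.
F: dominated by A (risk 4≤4, time 18≤20, benefit score 95≥85).
G: dominated by E (risk 3≤3, time 18≤25, benefit score 86≥85).
H: dominated by A (risk 4≤8, time 18≤26, benefit score 95≥68).
I: dominated by A (risk 4≤8, time 18≤18, benefit score 95≥95).
J: not dominated (best time).
Pareto-optimal: A, D, E, J → 4.

4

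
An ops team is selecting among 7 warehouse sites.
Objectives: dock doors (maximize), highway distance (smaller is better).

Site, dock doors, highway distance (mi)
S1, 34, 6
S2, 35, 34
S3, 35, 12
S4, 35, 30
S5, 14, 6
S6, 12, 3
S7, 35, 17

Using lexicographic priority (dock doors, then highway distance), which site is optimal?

First maximize dock doors: best is 35, kept {S2, S3, S4, S7}.
Then minimize highway distance: best is 12, kept {S3}.

S3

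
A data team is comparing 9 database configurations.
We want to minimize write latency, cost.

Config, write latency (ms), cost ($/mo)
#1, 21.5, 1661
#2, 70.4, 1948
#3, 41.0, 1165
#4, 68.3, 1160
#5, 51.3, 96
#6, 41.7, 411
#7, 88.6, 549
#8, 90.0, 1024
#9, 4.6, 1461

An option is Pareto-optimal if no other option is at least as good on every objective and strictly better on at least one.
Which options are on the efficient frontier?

#1: dominated by #9 (write latency 4.6≤21.5, cost 1461≤1661).
#2: dominated by #1 (write latency 21.5≤70.4, cost 1661≤1948).
#3: not dominated.
#4: dominated by #5 (write latency 51.3≤68.3, cost 96≤1160).
#5: not dominated (best cost).
#6: not dominated.
#7: dominated by #5 (write latency 51.3≤88.6, cost 96≤549).
#8: dominated by #5 (write latency 51.3≤90.0, cost 96≤1024).
#9: not dominated (best write latency).

#3, #5, #6, #9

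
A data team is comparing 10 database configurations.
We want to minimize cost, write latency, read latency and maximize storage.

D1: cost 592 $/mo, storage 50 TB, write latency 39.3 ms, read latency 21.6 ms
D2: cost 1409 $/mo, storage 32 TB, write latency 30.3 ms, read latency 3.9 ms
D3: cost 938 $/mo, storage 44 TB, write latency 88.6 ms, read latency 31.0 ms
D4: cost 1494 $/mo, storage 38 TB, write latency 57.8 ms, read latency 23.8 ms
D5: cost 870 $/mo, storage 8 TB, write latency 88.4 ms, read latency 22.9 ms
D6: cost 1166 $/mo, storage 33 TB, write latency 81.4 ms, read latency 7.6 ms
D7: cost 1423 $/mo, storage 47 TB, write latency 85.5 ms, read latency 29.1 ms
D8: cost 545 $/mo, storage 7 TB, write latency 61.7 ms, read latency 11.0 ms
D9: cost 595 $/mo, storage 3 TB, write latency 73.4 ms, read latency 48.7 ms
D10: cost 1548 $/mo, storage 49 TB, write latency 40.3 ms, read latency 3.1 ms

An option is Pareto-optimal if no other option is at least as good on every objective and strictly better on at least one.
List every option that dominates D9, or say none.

D1: cost 592≤595, storage 50≥3, write latency 39.3≤73.4, read latency 21.6≤48.7 — dominates D9.
D8: cost 545≤595, storage 7≥3, write latency 61.7≤73.4, read latency 11.0≤48.7 — dominates D9.
Others (D2, D3, D4, D5, D6, D7, D10) are each worse than D9 on at least one objective.

D1, D8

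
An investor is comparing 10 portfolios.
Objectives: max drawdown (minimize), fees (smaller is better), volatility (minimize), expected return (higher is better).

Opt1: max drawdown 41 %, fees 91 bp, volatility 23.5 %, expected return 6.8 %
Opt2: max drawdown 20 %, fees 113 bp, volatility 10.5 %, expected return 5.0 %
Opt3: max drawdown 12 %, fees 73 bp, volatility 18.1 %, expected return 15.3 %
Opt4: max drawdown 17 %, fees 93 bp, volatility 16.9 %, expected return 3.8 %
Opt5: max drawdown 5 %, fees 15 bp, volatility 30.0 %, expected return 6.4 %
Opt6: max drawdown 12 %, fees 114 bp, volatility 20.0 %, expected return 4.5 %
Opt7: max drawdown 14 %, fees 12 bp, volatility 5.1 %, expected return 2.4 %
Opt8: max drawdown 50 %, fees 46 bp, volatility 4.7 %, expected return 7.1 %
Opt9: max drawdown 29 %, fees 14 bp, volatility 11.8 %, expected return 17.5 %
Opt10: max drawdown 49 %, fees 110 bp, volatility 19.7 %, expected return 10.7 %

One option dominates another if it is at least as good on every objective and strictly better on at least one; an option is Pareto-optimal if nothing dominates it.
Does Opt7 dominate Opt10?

No

Opt7 vs Opt10: Opt7 is worse on expected return (2.4 vs 10.7), so it does not dominate Opt10.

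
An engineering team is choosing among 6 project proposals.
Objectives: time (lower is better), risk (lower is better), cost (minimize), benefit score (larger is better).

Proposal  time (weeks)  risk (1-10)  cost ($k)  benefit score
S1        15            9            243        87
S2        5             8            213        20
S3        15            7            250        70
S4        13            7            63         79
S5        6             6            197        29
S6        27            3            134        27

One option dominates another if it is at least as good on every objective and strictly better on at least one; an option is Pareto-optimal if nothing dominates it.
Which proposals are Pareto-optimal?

S1: not dominated (best benefit score).
S2: not dominated (best time).
S3: dominated by S4 (time 13≤15, risk 7≤7, cost 63≤250, benefit score 79≥70).
S4: not dominated (best cost).
S5: not dominated.
S6: not dominated (best risk).

S1, S2, S4, S5, S6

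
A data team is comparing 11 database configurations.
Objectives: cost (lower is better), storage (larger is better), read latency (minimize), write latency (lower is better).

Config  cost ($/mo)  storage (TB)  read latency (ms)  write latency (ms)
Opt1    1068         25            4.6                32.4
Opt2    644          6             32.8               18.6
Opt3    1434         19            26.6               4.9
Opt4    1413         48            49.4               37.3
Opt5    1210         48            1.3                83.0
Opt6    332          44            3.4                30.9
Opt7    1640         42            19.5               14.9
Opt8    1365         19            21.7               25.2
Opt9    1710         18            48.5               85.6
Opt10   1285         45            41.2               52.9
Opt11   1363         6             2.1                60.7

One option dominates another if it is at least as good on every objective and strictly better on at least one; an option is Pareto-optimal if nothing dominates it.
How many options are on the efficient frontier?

Opt1: dominated by Opt6 (cost 332≤1068, storage 44≥25, read latency 3.4≤4.6, write latency 30.9≤32.4).
Opt2: not dominated.
Opt3: not dominated (best write latency).
Opt4: not dominated.
Opt5: not dominated (best read latency).
Opt6: not dominated (best cost).
Opt7: not dominated.
Opt8: not dominated.
Opt9: dominated by Opt1 (cost 1068≤1710, storage 25≥18, read latency 4.6≤48.5, write latency 32.4≤85.6).
Opt10: not dominated.
Opt11: not dominated.
Pareto-optimal: Opt2, Opt3, Opt4, Opt5, Opt6, Opt7, Opt8, Opt10, Opt11 → 9.

9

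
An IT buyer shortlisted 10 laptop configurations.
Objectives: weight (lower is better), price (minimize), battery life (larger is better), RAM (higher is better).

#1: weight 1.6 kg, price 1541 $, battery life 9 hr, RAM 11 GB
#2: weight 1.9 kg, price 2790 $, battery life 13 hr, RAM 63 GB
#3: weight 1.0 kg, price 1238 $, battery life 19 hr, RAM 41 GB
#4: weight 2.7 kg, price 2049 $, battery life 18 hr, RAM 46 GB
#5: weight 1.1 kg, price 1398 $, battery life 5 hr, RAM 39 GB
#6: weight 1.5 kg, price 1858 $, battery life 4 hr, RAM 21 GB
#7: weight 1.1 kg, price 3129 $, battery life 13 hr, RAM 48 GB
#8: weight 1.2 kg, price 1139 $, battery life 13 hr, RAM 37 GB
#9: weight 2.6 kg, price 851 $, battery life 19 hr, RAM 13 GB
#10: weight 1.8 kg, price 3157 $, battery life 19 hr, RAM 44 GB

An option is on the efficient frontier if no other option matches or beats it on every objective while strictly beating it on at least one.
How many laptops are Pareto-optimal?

#1: dominated by #3 (weight 1.0≤1.6, price 1238≤1541, battery life 19≥9, RAM 41≥11).
#2: not dominated (best RAM).
#3: not dominated (best weight).
#4: not dominated.
#5: dominated by #3 (weight 1.0≤1.1, price 1238≤1398, battery life 19≥5, RAM 41≥39).
#6: dominated by #3 (weight 1.0≤1.5, price 1238≤1858, battery life 19≥4, RAM 41≥21).
#7: not dominated.
#8: not dominated.
#9: not dominated (best price).
#10: not dominated.
Pareto-optimal: #2, #3, #4, #7, #8, #9, #10 → 7.

7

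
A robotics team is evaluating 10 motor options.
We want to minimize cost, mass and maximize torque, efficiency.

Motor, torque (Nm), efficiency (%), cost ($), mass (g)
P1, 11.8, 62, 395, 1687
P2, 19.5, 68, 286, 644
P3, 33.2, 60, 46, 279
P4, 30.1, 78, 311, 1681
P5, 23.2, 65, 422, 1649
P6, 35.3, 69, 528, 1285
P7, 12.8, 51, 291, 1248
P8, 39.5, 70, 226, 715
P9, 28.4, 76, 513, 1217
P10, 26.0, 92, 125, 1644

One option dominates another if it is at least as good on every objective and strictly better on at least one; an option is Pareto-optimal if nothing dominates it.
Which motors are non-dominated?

P2, P3, P4, P8, P9, P10

P1: dominated by P2 (torque 19.5≥11.8, efficiency 68≥62, cost 286≤395, mass 644≤1687).
P2: not dominated.
P3: not dominated (best cost).
P4: not dominated.
P5: dominated by P8 (torque 39.5≥23.2, efficiency 70≥65, cost 226≤422, mass 715≤1649).
P6: dominated by P8 (torque 39.5≥35.3, efficiency 70≥69, cost 226≤528, mass 715≤1285).
P7: dominated by P2 (torque 19.5≥12.8, efficiency 68≥51, cost 286≤291, mass 644≤1248).
P8: not dominated (best torque).
P9: not dominated.
P10: not dominated (best efficiency).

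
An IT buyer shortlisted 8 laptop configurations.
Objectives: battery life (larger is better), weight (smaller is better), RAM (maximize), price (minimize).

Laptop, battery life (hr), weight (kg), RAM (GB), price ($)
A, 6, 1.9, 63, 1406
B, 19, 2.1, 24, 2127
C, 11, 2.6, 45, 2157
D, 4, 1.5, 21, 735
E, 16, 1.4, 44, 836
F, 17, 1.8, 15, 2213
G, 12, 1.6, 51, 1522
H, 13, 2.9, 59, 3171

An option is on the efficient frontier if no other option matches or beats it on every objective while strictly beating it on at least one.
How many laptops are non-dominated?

A: not dominated (best RAM).
B: not dominated (best battery life).
C: dominated by G (battery life 12≥11, weight 1.6≤2.6, RAM 51≥45, price 1522≤2157).
D: not dominated (best price).
E: not dominated (best weight).
F: not dominated.
G: not dominated.
H: not dominated.
Pareto-optimal: A, B, D, E, F, G, H → 7.

7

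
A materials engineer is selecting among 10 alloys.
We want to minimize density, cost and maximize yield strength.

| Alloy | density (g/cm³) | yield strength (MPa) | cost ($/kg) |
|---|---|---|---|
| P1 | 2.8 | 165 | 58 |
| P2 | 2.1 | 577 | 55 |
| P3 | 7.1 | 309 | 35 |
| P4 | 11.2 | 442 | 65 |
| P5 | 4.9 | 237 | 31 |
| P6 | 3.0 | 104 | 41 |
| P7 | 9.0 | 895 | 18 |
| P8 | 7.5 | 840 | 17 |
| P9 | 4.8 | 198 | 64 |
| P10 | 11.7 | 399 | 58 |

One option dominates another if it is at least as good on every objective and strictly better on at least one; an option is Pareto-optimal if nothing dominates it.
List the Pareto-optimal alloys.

P1: dominated by P2 (density 2.1≤2.8, yield strength 577≥165, cost 55≤58).
P2: not dominated (best density).
P3: not dominated.
P4: dominated by P2 (density 2.1≤11.2, yield strength 577≥442, cost 55≤65).
P5: not dominated.
P6: not dominated.
P7: not dominated (best yield strength).
P8: not dominated (best cost).
P9: dominated by P2 (density 2.1≤4.8, yield strength 577≥198, cost 55≤64).
P10: dominated by P2 (density 2.1≤11.7, yield strength 577≥399, cost 55≤58).

P2, P3, P5, P6, P7, P8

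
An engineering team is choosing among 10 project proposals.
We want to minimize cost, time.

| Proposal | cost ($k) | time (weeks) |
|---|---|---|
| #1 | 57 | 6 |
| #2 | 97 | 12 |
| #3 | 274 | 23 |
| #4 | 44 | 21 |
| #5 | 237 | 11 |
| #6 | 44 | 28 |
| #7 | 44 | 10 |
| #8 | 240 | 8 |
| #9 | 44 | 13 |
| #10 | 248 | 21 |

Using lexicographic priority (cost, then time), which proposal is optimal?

First minimize cost: best is 44, kept {#4, #6, #7, #9}.
Then minimize time: best is 10, kept {#7}.

#7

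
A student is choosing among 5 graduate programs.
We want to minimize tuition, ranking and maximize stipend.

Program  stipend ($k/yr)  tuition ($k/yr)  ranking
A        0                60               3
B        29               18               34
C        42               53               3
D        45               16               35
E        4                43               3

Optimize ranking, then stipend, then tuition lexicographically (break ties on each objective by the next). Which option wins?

First minimize ranking: best is 3, kept {A, C, E}.
Then maximize stipend: best is 42, kept {C}.

C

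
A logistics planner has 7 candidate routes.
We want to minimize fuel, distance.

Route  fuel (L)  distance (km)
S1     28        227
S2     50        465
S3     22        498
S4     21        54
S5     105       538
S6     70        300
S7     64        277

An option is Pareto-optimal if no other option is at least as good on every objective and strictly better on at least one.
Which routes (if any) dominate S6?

S1, S4, S7

S1: fuel 28≤70, distance 227≤300 — dominates S6.
S4: fuel 21≤70, distance 54≤300 — dominates S6.
S7: fuel 64≤70, distance 277≤300 — dominates S6.
Others (S2, S3, S5) are each worse than S6 on at least one objective.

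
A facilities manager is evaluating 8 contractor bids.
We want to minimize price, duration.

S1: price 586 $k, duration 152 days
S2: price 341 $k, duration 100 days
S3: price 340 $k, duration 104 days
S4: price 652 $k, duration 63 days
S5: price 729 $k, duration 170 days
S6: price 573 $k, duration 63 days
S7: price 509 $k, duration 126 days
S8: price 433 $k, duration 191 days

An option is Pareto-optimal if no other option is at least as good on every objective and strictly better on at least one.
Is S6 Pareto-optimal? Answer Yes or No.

S1: worse on price (586 vs 573).
S2: worse on duration (100 vs 63).
S3: worse on duration (104 vs 63).
S4: worse on price (652 vs 573).
S5: worse on price (729 vs 573).
S7: worse on duration (126 vs 63).
S8: worse on duration (191 vs 63).
No option is at least as good as S6 on every objective and strictly better on one.

Yes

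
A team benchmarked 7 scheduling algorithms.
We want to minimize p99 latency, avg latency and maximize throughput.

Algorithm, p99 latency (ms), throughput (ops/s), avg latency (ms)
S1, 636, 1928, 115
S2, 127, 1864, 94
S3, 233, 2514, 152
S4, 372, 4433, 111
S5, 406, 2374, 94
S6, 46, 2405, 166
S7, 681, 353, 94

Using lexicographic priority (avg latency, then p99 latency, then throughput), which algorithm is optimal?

S2

First minimize avg latency: best is 94, kept {S2, S5, S7}.
Then minimize p99 latency: best is 127, kept {S2}.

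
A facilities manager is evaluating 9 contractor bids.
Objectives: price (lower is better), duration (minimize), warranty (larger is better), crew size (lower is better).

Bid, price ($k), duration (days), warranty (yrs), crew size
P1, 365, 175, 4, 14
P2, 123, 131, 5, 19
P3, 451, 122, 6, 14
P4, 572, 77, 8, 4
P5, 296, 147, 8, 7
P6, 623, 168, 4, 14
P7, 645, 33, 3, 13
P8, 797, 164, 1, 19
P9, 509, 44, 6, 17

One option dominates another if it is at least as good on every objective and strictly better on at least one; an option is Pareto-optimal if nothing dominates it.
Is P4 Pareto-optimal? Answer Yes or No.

Yes

P1: worse on duration (175 vs 77).
P2: worse on duration (131 vs 77).
P3: worse on duration (122 vs 77).
P5: worse on duration (147 vs 77).
P6: worse on price (623 vs 572).
P7: worse on price (645 vs 572).
P8: worse on price (797 vs 572).
P9: worse on warranty (6 vs 8).
No option is at least as good as P4 on every objective and strictly better on one.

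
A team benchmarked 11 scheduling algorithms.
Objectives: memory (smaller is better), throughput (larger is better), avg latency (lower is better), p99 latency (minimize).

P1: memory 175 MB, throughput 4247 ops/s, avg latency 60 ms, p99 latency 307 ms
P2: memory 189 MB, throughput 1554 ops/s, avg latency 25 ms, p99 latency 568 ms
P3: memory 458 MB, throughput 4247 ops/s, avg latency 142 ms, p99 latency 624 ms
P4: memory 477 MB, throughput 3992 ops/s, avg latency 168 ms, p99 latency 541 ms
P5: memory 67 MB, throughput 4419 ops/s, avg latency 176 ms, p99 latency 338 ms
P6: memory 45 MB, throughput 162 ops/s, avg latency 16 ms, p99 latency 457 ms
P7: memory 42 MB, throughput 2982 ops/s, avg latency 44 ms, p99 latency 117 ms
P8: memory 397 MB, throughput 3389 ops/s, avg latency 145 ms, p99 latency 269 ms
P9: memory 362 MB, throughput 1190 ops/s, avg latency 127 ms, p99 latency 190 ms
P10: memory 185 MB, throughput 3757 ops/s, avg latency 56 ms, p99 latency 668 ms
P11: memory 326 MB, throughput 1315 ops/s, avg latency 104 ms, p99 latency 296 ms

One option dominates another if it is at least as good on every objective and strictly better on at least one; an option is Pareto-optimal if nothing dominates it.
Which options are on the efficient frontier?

P1: not dominated.
P2: not dominated.
P3: dominated by P1 (memory 175≤458, throughput 4247≥4247, avg latency 60≤142, p99 latency 307≤624).
P4: dominated by P1 (memory 175≤477, throughput 4247≥3992, avg latency 60≤168, p99 latency 307≤541).
P5: not dominated (best throughput).
P6: not dominated (best avg latency).
P7: not dominated (best memory).
P8: not dominated.
P9: dominated by P7 (memory 42≤362, throughput 2982≥1190, avg latency 44≤127, p99 latency 117≤190).
P10: not dominated.
P11: dominated by P7 (memory 42≤326, throughput 2982≥1315, avg latency 44≤104, p99 latency 117≤296).

P1, P2, P5, P6, P7, P8, P10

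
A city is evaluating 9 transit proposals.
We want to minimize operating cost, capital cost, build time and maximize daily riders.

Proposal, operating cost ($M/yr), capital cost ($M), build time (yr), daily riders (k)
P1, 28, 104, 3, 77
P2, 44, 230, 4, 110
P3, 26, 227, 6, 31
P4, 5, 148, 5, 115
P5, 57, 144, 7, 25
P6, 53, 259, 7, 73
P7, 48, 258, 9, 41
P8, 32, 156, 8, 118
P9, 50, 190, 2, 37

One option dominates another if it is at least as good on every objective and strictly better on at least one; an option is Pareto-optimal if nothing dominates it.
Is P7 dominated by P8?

P8 vs P7: operating cost 32≤48, capital cost 156≤258, build time 8≤9, daily riders 118≥41 — P8 is at least as good on every objective with at least one strict improvement.

Yes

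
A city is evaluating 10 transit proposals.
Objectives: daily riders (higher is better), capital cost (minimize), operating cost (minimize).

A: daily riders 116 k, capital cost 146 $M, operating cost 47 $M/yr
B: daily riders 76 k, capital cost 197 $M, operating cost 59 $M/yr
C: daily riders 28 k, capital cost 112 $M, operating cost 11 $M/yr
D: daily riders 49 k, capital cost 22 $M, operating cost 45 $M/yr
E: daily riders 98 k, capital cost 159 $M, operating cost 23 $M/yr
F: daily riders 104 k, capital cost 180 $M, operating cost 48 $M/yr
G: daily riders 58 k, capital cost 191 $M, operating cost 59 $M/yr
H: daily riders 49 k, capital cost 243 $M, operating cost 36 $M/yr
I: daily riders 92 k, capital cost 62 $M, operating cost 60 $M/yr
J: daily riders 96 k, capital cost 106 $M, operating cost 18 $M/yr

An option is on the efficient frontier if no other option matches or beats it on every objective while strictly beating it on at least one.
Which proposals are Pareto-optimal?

A, C, D, E, I, J

A: not dominated (best daily riders).
B: dominated by A (daily riders 116≥76, capital cost 146≤197, operating cost 47≤59).
C: not dominated (best operating cost).
D: not dominated (best capital cost).
E: not dominated.
F: dominated by A (daily riders 116≥104, capital cost 146≤180, operating cost 47≤48).
G: dominated by A (daily riders 116≥58, capital cost 146≤191, operating cost 47≤59).
H: dominated by E (daily riders 98≥49, capital cost 159≤243, operating cost 23≤36).
I: not dominated.
J: not dominated.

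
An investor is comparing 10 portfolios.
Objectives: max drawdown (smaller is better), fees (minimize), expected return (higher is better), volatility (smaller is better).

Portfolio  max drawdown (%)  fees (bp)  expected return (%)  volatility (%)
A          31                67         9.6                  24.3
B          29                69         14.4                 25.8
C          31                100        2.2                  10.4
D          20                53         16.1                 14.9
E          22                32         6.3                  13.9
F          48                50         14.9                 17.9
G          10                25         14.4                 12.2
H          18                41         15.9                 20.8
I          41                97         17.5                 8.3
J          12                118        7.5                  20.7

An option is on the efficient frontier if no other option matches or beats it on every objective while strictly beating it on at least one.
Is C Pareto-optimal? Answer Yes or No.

A: worse on volatility (24.3 vs 10.4).
B: worse on volatility (25.8 vs 10.4).
D: worse on volatility (14.9 vs 10.4).
E: worse on volatility (13.9 vs 10.4).
F: worse on max drawdown (48 vs 31).
G: worse on volatility (12.2 vs 10.4).
H: worse on volatility (20.8 vs 10.4).
I: worse on max drawdown (41 vs 31).
J: worse on fees (118 vs 100).
No option is at least as good as C on every objective and strictly better on one.

Yes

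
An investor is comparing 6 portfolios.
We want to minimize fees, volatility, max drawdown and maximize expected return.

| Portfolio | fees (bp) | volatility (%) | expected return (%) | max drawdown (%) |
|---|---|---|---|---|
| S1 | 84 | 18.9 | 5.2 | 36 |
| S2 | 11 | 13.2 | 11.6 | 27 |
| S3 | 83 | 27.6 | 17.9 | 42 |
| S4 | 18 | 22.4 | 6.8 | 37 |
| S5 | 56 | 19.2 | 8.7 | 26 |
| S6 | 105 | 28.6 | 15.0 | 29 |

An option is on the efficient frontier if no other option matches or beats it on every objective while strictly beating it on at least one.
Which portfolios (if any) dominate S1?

S2: fees 11≤84, volatility 13.2≤18.9, expected return 11.6≥5.2, max drawdown 27≤36 — dominates S1.
Others (S3, S4, S5, S6) are each worse than S1 on at least one objective.

S2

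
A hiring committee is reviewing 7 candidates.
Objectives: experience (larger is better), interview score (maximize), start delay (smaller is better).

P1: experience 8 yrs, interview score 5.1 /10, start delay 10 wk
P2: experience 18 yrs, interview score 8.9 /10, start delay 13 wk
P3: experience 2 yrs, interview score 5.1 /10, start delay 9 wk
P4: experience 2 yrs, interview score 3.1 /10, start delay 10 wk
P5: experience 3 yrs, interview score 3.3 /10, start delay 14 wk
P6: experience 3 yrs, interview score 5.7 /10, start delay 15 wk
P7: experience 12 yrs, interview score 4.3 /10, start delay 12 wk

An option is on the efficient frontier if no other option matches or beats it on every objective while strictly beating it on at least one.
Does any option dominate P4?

Yes

P1 vs P4: experience 8≥2, interview score 5.1≥3.1, start delay 10≤10 — P1 is at least as good on every objective and strictly better on at least one, so P1 dominates P4.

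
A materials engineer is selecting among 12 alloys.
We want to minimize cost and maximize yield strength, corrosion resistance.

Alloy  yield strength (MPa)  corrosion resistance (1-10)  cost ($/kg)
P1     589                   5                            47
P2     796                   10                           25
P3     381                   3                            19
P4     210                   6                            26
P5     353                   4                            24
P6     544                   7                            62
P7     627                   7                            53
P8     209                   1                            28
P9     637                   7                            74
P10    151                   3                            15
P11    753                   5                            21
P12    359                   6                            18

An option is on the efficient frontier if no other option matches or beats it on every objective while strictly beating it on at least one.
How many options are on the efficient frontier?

P1: dominated by P2 (yield strength 796≥589, corrosion resistance 10≥5, cost 25≤47).
P2: not dominated (best yield strength).
P3: not dominated.
P4: dominated by P2 (yield strength 796≥210, corrosion resistance 10≥6, cost 25≤26).
P5: dominated by P11 (yield strength 753≥353, corrosion resistance 5≥4, cost 21≤24).
P6: dominated by P2 (yield strength 796≥544, corrosion resistance 10≥7, cost 25≤62).
P7: dominated by P2 (yield strength 796≥627, corrosion resistance 10≥7, cost 25≤53).
P8: dominated by P2 (yield strength 796≥209, corrosion resistance 10≥1, cost 25≤28).
P9: dominated by P2 (yield strength 796≥637, corrosion resistance 10≥7, cost 25≤74).
P10: not dominated (best cost).
P11: not dominated.
P12: not dominated.
Pareto-optimal: P2, P3, P10, P11, P12 → 5.

5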